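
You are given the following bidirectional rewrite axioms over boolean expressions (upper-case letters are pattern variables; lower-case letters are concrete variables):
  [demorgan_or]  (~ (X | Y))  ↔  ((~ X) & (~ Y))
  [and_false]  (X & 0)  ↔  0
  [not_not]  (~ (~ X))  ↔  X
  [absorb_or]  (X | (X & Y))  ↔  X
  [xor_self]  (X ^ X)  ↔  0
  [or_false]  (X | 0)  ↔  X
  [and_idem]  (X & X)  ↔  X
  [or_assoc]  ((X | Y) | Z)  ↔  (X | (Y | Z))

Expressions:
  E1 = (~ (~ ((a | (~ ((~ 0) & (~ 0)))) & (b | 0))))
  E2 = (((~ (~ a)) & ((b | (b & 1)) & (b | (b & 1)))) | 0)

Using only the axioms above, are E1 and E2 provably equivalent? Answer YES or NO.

YES

(1) (~ (~ ((a | (~ ((~ 0) & (~ 0)))) & (b | 0))))  =[not_not →]=  ((a | (~ ((~ 0) & (~ 0)))) & (b | 0))
(2) (b | 0)  =[or_false →]=  b    ⊢ ((a | (~ ((~ 0) & (~ 0)))) & b)
(3) ((~ 0) & (~ 0))  =[and_idem →]=  (~ 0)    ⊢ ((a | (~ (~ 0))) & b)
(4) (~ (~ 0))  =[not_not →]=  0    ⊢ ((a | 0) & b)
(5) (a | 0)  =[or_false →]=  a    ⊢ (a & b)
(6) a  =[not_not ←]=  (~ (~ a))    ⊢ ((~ (~ a)) & b)
(7) b  =[absorb_or ←]=  (b | (b & 1))    ⊢ ((~ (~ a)) & (b | (b & 1)))
(8) ((~ (~ a)) & (b | (b & 1)))  =[or_false ←]=  (((~ (~ a)) & (b | (b & 1))) | 0)
(9) (b | (b & 1))  =[and_idem ←]=  ((b | (b & 1)) & (b | (b & 1)))    ⊢ E2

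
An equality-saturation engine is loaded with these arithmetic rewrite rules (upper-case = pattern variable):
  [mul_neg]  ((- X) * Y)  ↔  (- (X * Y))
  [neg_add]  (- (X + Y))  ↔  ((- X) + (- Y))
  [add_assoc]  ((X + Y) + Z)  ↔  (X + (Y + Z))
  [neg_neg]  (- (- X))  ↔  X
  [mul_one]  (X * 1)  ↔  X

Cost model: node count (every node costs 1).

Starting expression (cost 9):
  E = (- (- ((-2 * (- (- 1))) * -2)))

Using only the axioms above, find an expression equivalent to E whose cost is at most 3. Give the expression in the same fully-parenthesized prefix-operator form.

(1) (- (- ((-2 * (- (- 1))) * -2)))  =[neg_neg →]=  ((-2 * (- (- 1))) * -2)
(2) (- (- 1))  =[neg_neg →]=  1    ⊢ ((-2 * 1) * -2)
(3) (-2 * 1)  =[mul_one →]=  -2    ⊢ cost 3, within 3

(-2 * -2)   [cost 3]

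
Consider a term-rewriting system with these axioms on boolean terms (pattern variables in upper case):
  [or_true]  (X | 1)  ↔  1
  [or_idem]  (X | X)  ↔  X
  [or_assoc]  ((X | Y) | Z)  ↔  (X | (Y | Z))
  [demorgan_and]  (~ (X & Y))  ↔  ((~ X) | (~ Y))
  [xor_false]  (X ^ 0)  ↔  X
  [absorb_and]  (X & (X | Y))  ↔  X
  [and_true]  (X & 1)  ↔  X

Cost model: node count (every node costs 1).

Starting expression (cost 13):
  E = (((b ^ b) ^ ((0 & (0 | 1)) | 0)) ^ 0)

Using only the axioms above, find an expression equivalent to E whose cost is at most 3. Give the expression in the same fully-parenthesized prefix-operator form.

(b ^ b)   [cost 3]

1. [xor_false →] (((b ^ b) ^ ((0 & (0 | 1)) | 0)) ^ 0)  →  ((b ^ b) ^ ((0 & (0 | 1)) | 0))
2. [absorb_and →] (0 & (0 | 1))  →  0;  E = ((b ^ b) ^ (0 | 0))
3. [or_idem →] (0 | 0)  →  0;  E = ((b ^ b) ^ 0)
4. [xor_false →] ((b ^ b) ^ 0)  →  (b ^ b);  cost 3 ≤ 3, done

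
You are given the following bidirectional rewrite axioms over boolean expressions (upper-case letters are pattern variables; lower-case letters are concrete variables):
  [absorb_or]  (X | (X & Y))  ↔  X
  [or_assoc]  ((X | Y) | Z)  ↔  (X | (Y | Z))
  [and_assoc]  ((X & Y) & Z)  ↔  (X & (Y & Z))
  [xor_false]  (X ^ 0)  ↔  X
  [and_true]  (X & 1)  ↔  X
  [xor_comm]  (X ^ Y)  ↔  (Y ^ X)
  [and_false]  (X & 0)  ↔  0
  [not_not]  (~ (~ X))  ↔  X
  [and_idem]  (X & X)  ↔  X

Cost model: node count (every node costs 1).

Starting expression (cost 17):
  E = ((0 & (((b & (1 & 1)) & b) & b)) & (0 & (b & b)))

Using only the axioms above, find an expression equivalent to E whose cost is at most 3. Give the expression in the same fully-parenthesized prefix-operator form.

step 1: and_idem (→) rewrites (1 & 1) into 1, now ((0 & (((b & 1) & b) & b)) & (0 & (b & b)))
step 2: and_true (→) rewrites (b & 1) into b, now ((0 & ((b & b) & b)) & (0 & (b & b)))
step 3: and_idem (→) rewrites (b & b) into b, now ((0 & (b & b)) & (0 & (b & b)))
step 4: and_idem (→) rewrites ((0 & (b & b)) & (0 & (b & b))) into (0 & (b & b))
step 5: and_idem (→) rewrites (b & b) into b, reaching cost 3 (bound 3)

(0 & b)   [cost 3]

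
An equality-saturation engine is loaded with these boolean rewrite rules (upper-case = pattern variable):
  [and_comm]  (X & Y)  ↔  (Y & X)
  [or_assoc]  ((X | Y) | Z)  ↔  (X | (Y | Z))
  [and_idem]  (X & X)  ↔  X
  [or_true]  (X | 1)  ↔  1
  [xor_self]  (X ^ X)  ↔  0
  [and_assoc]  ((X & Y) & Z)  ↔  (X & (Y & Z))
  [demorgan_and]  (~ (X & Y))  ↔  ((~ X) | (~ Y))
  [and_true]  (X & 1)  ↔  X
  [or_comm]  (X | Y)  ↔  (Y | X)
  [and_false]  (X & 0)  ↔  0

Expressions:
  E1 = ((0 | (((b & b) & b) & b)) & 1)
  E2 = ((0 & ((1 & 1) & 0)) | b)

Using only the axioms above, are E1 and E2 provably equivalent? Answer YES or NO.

1. [and_assoc →] (((b & b) & b) & b)  →  ((b & b) & (b & b));  E1 = ((0 | ((b & b) & (b & b))) & 1)
2. [and_idem →] ((b & b) & (b & b))  →  (b & b);  E1 = ((0 | (b & b)) & 1)
3. [and_true →] ((0 | (b & b)) & 1)  →  (0 | (b & b))
4. [and_idem →] (b & b)  →  b;  E1 = (0 | b)
5. [and_false ←] 0  →  (0 & 0);  E1 = ((0 & 0) | b)
6. [and_false ←] 0  →  (1 & 0);  E1 = ((0 & (1 & 0)) | b)
7. [and_true ←] 1  →  (1 & 1);  this is E2

YES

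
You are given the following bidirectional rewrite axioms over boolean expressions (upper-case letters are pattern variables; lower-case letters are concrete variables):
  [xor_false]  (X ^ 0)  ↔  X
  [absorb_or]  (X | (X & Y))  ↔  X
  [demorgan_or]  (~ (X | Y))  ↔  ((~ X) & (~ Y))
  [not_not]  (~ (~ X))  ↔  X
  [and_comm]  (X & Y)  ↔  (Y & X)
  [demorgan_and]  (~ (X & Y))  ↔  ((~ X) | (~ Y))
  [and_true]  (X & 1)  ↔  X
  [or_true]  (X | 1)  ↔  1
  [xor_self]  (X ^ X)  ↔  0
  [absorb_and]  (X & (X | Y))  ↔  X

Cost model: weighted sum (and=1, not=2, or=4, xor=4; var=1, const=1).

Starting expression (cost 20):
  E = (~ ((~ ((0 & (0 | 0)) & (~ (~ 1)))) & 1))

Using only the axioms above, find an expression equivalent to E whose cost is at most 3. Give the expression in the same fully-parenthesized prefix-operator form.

(0 & 1)   [cost 3]

(1) ((~ ((0 & (0 | 0)) & (~ (~ 1)))) & 1)  =[and_true →]=  (~ ((0 & (0 | 0)) & (~ (~ 1))))    ⊢ (~ (~ ((0 & (0 | 0)) & (~ (~ 1)))))
(2) (0 & (0 | 0))  =[absorb_and →]=  0    ⊢ (~ (~ (0 & (~ (~ 1)))))
(3) (~ (~ 1))  =[not_not →]=  1    ⊢ (~ (~ (0 & 1)))
(4) (~ (~ (0 & 1)))  =[not_not →]=  (0 & 1)    ⊢ cost 3, within 3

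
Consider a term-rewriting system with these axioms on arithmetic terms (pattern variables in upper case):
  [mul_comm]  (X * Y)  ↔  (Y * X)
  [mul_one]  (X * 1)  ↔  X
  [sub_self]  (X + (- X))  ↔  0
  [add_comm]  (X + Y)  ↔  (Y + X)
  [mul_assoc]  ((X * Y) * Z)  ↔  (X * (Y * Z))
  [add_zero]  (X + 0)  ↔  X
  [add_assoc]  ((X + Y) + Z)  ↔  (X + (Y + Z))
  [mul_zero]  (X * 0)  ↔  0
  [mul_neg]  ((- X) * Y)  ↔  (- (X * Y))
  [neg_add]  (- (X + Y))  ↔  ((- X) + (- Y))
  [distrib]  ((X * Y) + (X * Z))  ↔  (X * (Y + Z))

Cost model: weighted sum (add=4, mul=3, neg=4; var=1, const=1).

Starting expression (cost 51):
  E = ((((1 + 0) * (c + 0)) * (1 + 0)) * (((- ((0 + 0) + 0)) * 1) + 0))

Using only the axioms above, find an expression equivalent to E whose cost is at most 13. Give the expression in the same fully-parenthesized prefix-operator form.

((1 * c) * (- 0))   [cost 13]

1. [add_zero →] ((0 + 0) + 0)  →  (0 + 0);  E = ((((1 + 0) * (c + 0)) * (1 + 0)) * (((- (0 + 0)) * 1) + 0))
2. [add_zero →] (0 + 0)  →  0;  E = ((((1 + 0) * (c + 0)) * (1 + 0)) * (((- 0) * 1) + 0))
3. [mul_one →] ((- 0) * 1)  →  (- 0);  E = ((((1 + 0) * (c + 0)) * (1 + 0)) * ((- 0) + 0))
4. [add_zero →] (1 + 0)  →  1;  E = ((((1 + 0) * (c + 0)) * 1) * ((- 0) + 0))
5. [mul_one →] (((1 + 0) * (c + 0)) * 1)  →  ((1 + 0) * (c + 0));  E = (((1 + 0) * (c + 0)) * ((- 0) + 0))
6. [add_zero →] ((- 0) + 0)  →  (- 0);  E = (((1 + 0) * (c + 0)) * (- 0))
7. [add_zero →] (1 + 0)  →  1;  E = ((1 * (c + 0)) * (- 0))
8. [add_zero →] (c + 0)  →  c;  cost 13 ≤ 13, done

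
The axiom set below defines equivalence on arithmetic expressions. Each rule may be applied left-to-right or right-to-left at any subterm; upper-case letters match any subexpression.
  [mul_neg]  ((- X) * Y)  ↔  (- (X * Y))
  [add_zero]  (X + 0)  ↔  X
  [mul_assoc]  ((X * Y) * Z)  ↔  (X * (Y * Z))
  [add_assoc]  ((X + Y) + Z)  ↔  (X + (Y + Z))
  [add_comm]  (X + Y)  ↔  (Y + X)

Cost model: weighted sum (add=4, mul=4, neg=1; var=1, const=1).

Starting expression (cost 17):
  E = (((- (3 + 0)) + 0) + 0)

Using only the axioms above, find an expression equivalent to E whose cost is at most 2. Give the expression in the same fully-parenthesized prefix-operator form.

(- 3)   [cost 2]

step 1: add_zero (→) rewrites (((- (3 + 0)) + 0) + 0) into ((- (3 + 0)) + 0)
step 2: add_zero (→) rewrites (3 + 0) into 3, now ((- 3) + 0)
step 3: add_zero (→) rewrites ((- 3) + 0) into (- 3), reaching cost 2 (bound 2)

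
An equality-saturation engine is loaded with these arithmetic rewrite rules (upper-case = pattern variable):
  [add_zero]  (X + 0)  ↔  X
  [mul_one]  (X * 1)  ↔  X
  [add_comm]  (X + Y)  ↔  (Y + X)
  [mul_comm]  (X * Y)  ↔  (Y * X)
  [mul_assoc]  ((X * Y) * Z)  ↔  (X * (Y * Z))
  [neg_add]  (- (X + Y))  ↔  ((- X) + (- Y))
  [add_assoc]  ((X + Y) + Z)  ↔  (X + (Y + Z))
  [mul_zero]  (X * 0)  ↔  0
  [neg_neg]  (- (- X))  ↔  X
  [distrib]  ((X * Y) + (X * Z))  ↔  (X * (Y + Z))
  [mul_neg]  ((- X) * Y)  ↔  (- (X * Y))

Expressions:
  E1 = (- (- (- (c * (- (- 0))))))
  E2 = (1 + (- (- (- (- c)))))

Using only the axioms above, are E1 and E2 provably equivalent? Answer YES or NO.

All listed rules preserve value, hence provable equivalence implies equal values everywhere; look for a separating assignment.
c=0 gives E1 ↦ 0, E2 ↦ 1; values differ ⇒ not provably equivalent.

NO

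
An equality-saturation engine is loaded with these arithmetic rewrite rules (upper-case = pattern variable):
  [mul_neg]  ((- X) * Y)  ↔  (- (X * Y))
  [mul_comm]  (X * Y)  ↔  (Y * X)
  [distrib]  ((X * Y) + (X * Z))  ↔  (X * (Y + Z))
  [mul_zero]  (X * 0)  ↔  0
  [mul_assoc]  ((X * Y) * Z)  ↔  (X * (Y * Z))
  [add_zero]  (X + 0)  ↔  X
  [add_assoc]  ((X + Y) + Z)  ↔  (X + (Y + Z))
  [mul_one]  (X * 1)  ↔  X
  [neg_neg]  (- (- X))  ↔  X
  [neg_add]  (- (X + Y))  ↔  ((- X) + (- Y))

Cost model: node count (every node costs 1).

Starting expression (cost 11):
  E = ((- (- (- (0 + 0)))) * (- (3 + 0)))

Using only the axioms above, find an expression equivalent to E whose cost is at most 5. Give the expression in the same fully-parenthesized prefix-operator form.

(1) (3 + 0)  =[add_zero →]=  3    ⊢ ((- (- (- (0 + 0)))) * (- 3))
(2) (- (- (- (0 + 0))))  =[neg_neg →]=  (- (0 + 0))    ⊢ ((- (0 + 0)) * (- 3))
(3) (0 + 0)  =[add_zero →]=  0    ⊢ cost 5, within 5

((- 0) * (- 3))   [cost 5]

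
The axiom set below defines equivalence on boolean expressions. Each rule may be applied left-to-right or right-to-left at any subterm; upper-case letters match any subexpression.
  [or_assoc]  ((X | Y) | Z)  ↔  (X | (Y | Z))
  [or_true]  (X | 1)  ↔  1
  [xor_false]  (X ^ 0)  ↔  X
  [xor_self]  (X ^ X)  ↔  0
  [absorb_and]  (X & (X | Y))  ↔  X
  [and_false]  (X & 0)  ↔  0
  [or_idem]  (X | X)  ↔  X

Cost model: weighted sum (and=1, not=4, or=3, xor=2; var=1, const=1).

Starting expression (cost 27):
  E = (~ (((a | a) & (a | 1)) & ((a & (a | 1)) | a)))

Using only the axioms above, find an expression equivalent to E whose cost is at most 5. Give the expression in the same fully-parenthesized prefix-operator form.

step 1: or_idem (→) rewrites (a | a) into a, now (~ ((a & (a | 1)) & ((a & (a | 1)) | a)))
step 2: absorb_and (→) rewrites ((a & (a | 1)) & ((a & (a | 1)) | a)) into (a & (a | 1)), now (~ (a & (a | 1)))
step 3: absorb_and (→) rewrites (a & (a | 1)) into a, reaching cost 5 (bound 5)

(~ a)   [cost 5]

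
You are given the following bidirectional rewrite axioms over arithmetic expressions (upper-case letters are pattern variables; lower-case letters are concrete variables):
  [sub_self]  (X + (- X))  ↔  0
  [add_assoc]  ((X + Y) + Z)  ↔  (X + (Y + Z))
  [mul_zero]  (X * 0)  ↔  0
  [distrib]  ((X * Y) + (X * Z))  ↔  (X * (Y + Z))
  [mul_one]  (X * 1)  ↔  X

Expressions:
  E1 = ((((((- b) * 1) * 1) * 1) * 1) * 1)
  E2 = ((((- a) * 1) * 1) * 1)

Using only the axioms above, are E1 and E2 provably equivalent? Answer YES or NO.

NO

The axioms are sound identities: if E1 ↔* E2 then E1 and E2 evaluate identically under any assignment.
Under a=0, b=1: E1 evaluates to -1, E2 to 0. Distinct ⇒ no rewrite sequence connects them.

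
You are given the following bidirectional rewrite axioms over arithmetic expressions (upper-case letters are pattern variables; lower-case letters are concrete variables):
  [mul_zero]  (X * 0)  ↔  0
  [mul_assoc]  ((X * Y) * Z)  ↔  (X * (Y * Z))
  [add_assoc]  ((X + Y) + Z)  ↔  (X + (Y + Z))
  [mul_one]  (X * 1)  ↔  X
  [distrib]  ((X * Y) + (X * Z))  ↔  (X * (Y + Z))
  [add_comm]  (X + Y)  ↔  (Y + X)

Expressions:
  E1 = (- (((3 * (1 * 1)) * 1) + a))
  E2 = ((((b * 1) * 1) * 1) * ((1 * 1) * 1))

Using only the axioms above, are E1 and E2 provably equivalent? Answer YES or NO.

NO

Every axiom is a valid identity, so a rewrite proof would force E1 and E2 to agree under every assignment.
At a=0, b=0: E1 = -3 but E2 = 0; they differ, so no derivation exists.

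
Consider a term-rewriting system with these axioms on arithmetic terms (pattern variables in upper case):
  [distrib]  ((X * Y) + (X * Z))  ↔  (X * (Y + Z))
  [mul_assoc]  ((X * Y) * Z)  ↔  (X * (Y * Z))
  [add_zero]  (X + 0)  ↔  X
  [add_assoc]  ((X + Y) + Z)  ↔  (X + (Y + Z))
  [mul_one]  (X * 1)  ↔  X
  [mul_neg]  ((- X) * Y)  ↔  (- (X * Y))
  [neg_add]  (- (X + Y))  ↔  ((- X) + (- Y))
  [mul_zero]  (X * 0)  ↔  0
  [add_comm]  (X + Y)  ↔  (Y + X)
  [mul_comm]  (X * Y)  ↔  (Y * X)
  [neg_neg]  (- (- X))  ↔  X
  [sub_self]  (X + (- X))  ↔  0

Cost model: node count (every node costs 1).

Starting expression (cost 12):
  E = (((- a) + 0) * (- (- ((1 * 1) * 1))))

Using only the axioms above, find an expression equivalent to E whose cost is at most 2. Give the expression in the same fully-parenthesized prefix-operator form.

(- a)   [cost 2]

1. [mul_one →] ((1 * 1) * 1)  →  (1 * 1);  E = (((- a) + 0) * (- (- (1 * 1))))
2. [add_zero →] ((- a) + 0)  →  (- a);  E = ((- a) * (- (- (1 * 1))))
3. [mul_one →] (1 * 1)  →  1;  E = ((- a) * (- (- 1)))
4. [neg_neg →] (- (- 1))  →  1;  E = ((- a) * 1)
5. [mul_one →] ((- a) * 1)  →  (- a);  cost 2 ≤ 2, done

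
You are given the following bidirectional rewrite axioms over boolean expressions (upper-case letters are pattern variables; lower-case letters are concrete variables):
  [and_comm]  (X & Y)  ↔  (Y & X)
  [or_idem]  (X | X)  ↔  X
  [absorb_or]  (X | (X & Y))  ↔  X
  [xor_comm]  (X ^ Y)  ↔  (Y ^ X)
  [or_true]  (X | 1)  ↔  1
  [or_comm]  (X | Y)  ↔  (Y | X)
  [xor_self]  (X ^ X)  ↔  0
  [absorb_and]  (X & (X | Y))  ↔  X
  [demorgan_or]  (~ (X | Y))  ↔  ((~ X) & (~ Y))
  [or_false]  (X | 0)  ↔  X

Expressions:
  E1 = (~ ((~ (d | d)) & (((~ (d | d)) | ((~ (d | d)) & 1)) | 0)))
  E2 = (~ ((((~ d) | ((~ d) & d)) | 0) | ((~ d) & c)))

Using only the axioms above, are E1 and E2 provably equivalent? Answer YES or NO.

YES

(1) ((~ (d | d)) | ((~ (d | d)) & 1))  =[absorb_or →]=  (~ (d | d))    ⊢ (~ ((~ (d | d)) & ((~ (d | d)) | 0)))
(2) ((~ (d | d)) & ((~ (d | d)) | 0))  =[absorb_and →]=  (~ (d | d))    ⊢ (~ (~ (d | d)))
(3) (d | d)  =[or_idem →]=  d    ⊢ (~ (~ d))
(4) (~ d)  =[absorb_or ←]=  ((~ d) | ((~ d) & c))    ⊢ (~ ((~ d) | ((~ d) & c)))
(5) (~ d)  =[absorb_or ←]=  ((~ d) | ((~ d) & d))    ⊢ (~ (((~ d) | ((~ d) & d)) | ((~ d) & c)))
(6) ((~ d) | ((~ d) & d))  =[or_false ←]=  (((~ d) | ((~ d) & d)) | 0)    ⊢ E2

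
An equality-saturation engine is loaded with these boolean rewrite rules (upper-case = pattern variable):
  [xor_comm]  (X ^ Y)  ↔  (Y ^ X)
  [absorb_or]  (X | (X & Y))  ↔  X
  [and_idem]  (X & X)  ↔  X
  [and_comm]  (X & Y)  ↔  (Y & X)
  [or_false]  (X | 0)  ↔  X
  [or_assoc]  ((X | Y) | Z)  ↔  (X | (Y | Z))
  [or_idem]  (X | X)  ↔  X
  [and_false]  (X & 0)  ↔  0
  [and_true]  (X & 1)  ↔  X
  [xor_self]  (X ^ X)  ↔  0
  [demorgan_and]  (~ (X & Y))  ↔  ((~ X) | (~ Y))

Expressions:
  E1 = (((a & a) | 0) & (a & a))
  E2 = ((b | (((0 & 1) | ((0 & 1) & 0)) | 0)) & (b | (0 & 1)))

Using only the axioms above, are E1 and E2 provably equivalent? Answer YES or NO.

Every axiom is a valid identity, so a rewrite proof would force E1 and E2 to agree under every assignment.
At a=0, b=1: E1 = 0 but E2 = 1; they differ, so no derivation exists.

NO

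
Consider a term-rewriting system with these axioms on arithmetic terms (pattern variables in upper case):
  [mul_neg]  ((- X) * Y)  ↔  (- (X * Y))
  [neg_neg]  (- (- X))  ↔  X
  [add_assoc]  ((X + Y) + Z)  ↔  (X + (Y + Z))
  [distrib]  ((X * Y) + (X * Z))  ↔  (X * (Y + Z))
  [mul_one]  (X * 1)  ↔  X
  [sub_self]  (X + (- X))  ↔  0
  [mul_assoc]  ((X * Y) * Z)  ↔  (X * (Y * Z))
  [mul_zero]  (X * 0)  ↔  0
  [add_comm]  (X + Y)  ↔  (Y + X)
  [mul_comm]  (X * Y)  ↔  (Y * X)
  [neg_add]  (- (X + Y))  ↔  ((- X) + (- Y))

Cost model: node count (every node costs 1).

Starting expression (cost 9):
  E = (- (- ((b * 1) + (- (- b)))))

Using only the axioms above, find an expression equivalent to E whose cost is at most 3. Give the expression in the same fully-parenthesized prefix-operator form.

step 1: neg_neg (→) rewrites (- (- ((b * 1) + (- (- b))))) into ((b * 1) + (- (- b)))
step 2: mul_one (→) rewrites (b * 1) into b, now (b + (- (- b)))
step 3: neg_neg (→) rewrites (- (- b)) into b, reaching cost 3 (bound 3)

(b + b)   [cost 3]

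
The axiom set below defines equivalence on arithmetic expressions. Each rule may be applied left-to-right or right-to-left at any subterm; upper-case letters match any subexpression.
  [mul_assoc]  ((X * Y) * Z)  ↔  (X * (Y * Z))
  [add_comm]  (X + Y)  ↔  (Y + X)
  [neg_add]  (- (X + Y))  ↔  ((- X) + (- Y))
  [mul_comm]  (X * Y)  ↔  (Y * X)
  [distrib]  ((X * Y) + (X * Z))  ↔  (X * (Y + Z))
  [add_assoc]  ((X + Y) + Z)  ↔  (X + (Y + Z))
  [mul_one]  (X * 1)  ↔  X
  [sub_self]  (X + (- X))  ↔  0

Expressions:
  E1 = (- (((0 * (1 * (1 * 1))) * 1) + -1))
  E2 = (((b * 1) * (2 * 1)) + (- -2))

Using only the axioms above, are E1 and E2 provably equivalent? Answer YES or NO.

NO

The axioms are sound identities: if E1 ↔* E2 then E1 and E2 evaluate identically under any assignment.
Under b=0: E1 evaluates to 1, E2 to 2. Distinct ⇒ no rewrite sequence connects them.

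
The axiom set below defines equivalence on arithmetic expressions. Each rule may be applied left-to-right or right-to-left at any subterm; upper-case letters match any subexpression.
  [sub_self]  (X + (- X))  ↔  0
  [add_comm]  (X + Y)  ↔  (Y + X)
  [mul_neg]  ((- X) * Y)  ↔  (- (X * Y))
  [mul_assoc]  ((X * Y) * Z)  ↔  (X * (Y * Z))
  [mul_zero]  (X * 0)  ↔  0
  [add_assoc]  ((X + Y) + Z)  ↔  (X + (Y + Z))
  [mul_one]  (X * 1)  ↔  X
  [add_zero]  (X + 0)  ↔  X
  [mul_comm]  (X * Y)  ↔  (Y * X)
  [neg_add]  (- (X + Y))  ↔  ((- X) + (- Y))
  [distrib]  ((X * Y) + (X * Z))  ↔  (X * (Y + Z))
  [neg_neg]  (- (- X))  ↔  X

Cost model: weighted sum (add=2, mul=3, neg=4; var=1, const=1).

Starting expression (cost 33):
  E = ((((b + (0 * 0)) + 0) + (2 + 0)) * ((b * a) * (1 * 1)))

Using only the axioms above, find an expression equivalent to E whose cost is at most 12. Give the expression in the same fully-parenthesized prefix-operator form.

(1) (0 * 0)  =[mul_zero →]=  0    ⊢ ((((b + 0) + 0) + (2 + 0)) * ((b * a) * (1 * 1)))
(2) (b + 0)  =[add_zero →]=  b    ⊢ (((b + 0) + (2 + 0)) * ((b * a) * (1 * 1)))
(3) (2 + 0)  =[add_zero →]=  2    ⊢ (((b + 0) + 2) * ((b * a) * (1 * 1)))
(4) (b + 0)  =[add_zero →]=  b    ⊢ ((b + 2) * ((b * a) * (1 * 1)))
(5) (1 * 1)  =[mul_one →]=  1    ⊢ ((b + 2) * ((b * a) * 1))
(6) ((b * a) * 1)  =[mul_one →]=  (b * a)    ⊢ cost 12, within 12

((b + 2) * (b * a))   [cost 12]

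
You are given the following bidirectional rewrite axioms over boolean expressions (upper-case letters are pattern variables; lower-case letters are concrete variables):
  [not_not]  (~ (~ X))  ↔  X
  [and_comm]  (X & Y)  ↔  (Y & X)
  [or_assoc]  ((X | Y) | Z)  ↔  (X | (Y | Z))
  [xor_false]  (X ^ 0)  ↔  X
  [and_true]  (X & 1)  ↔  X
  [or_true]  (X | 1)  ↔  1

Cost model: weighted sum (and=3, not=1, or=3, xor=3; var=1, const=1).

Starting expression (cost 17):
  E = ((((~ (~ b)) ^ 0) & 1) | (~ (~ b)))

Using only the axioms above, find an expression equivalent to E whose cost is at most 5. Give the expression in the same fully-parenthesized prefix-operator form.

(b | b)   [cost 5]

(1) (~ (~ b))  =[not_not →]=  b    ⊢ (((b ^ 0) & 1) | (~ (~ b)))
(2) (~ (~ b))  =[not_not →]=  b    ⊢ (((b ^ 0) & 1) | b)
(3) ((b ^ 0) & 1)  =[and_true →]=  (b ^ 0)    ⊢ ((b ^ 0) | b)
(4) (b ^ 0)  =[xor_false →]=  b    ⊢ cost 5, within 5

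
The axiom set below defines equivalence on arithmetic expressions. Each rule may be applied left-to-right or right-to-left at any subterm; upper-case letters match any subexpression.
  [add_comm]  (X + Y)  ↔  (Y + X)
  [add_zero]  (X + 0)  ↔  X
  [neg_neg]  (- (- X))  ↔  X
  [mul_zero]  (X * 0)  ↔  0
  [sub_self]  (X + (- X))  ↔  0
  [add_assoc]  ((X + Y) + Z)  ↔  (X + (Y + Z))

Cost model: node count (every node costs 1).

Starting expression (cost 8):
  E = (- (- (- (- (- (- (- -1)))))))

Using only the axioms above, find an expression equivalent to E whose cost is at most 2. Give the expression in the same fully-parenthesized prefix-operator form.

1. [neg_neg →] (- (- (- (- (- (- -1))))))  →  (- (- (- (- -1))));  E = (- (- (- (- (- -1)))))
2. [neg_neg →] (- (- (- (- -1))))  →  (- (- -1));  E = (- (- (- -1)))
3. [neg_neg →] (- (- (- -1)))  →  (- -1);  cost 2 ≤ 2, done

(- -1)   [cost 2]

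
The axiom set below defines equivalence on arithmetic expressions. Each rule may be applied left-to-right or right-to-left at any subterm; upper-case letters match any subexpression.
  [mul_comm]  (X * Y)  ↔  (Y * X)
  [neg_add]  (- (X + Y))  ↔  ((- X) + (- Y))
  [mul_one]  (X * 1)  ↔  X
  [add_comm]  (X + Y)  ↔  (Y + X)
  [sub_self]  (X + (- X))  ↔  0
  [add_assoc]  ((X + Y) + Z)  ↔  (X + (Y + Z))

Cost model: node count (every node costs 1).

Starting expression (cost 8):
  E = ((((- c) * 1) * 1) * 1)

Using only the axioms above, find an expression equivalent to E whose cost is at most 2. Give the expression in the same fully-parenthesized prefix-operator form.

(- c)   [cost 2]

step 1: mul_one (→) rewrites ((((- c) * 1) * 1) * 1) into (((- c) * 1) * 1)
step 2: mul_one (→) rewrites (((- c) * 1) * 1) into ((- c) * 1)
step 3: mul_one (→) rewrites ((- c) * 1) into (- c), reaching cost 2 (bound 2)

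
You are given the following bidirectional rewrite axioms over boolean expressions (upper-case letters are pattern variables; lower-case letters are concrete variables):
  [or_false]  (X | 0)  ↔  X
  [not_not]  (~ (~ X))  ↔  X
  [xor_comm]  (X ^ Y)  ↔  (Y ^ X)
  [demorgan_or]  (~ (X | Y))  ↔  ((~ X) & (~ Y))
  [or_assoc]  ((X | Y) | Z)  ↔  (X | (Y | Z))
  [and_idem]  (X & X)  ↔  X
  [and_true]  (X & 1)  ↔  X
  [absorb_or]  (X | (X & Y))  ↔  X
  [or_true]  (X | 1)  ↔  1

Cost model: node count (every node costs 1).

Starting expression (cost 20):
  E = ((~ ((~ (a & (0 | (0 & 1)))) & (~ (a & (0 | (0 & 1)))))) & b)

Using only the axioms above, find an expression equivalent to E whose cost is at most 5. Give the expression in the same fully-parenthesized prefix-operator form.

step 1: and_idem (→) rewrites ((~ (a & (0 | (0 & 1)))) & (~ (a & (0 | (0 & 1))))) into (~ (a & (0 | (0 & 1)))), now ((~ (~ (a & (0 | (0 & 1))))) & b)
step 2: not_not (→) rewrites (~ (~ (a & (0 | (0 & 1))))) into (a & (0 | (0 & 1))), now ((a & (0 | (0 & 1))) & b)
step 3: absorb_or (→) rewrites (0 | (0 & 1)) into 0, reaching cost 5 (bound 5)

((a & 0) & b)   [cost 5]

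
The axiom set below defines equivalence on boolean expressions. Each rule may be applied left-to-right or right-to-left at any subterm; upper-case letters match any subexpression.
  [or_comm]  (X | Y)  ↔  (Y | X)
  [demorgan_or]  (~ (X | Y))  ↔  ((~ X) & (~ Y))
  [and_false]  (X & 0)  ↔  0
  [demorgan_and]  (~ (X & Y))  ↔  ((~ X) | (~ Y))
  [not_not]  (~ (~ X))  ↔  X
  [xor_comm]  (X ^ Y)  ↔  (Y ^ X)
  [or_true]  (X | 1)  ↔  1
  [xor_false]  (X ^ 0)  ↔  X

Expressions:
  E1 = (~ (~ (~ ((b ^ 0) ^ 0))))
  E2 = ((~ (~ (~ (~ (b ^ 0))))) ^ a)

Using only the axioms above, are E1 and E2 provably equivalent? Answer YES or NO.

NO

All listed rules preserve value, hence provable equivalence implies equal values everywhere; look for a separating assignment.
a=0, b=0 gives E1 ↦ 1, E2 ↦ 0; values differ ⇒ not provably equivalent.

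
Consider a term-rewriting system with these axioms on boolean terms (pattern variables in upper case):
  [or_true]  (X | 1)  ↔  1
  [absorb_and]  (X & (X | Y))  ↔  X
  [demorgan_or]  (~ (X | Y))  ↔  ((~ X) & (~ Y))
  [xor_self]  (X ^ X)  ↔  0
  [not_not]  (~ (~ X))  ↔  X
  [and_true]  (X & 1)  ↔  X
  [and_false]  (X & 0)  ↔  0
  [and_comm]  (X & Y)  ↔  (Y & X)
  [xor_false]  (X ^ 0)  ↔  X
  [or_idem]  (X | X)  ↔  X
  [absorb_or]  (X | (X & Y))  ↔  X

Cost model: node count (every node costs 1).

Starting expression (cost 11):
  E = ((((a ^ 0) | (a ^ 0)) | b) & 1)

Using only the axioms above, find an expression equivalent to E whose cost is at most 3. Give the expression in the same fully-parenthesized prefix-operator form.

(a | b)   [cost 3]

1. [or_idem →] ((a ^ 0) | (a ^ 0))  →  (a ^ 0);  E = (((a ^ 0) | b) & 1)
2. [xor_false →] (a ^ 0)  →  a;  E = ((a | b) & 1)
3. [and_true →] ((a | b) & 1)  →  (a | b);  cost 3 ≤ 3, done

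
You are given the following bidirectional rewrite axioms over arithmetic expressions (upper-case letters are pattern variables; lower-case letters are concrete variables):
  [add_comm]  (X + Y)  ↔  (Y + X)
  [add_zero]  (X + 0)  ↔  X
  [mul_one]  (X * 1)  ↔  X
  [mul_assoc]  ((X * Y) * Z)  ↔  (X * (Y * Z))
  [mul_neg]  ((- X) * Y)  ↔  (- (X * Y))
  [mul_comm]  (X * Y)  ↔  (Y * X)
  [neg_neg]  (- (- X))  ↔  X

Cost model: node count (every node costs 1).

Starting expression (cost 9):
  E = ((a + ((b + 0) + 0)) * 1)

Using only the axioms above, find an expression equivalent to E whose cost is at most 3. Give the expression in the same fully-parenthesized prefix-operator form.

1. [add_zero →] (b + 0)  →  b;  E = ((a + (b + 0)) * 1)
2. [mul_one →] ((a + (b + 0)) * 1)  →  (a + (b + 0))
3. [add_zero →] (b + 0)  →  b;  cost 3 ≤ 3, done

(a + b)   [cost 3]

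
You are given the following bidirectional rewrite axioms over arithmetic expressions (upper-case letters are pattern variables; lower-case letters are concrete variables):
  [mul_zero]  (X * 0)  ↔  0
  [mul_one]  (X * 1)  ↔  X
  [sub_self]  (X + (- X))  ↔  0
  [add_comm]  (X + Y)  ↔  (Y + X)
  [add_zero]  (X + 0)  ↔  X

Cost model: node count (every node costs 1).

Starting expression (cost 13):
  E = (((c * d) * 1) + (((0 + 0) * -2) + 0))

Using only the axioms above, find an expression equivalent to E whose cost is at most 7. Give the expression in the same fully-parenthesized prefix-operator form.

(1) (0 + 0)  =[add_zero →]=  0    ⊢ (((c * d) * 1) + ((0 * -2) + 0))
(2) ((0 * -2) + 0)  =[add_zero →]=  (0 * -2)    ⊢ (((c * d) * 1) + (0 * -2))
(3) ((c * d) * 1)  =[mul_one →]=  (c * d)    ⊢ cost 7, within 7

((c * d) + (0 * -2))   [cost 7]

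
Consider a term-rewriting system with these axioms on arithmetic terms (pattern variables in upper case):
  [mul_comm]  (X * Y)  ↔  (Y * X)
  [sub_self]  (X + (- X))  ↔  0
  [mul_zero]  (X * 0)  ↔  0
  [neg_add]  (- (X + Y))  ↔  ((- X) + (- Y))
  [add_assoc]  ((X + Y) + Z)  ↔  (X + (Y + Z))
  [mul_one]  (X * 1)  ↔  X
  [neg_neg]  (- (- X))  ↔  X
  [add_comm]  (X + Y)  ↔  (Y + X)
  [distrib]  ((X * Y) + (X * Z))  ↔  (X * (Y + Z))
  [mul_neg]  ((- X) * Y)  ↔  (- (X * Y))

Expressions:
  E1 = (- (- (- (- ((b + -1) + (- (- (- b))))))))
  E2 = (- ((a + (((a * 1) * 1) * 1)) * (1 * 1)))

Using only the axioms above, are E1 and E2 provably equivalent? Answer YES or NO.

NO

Every axiom is a valid identity, so a rewrite proof would force E1 and E2 to agree under every assignment.
At a=0, b=0: E1 = -1 but E2 = 0; they differ, so no derivation exists.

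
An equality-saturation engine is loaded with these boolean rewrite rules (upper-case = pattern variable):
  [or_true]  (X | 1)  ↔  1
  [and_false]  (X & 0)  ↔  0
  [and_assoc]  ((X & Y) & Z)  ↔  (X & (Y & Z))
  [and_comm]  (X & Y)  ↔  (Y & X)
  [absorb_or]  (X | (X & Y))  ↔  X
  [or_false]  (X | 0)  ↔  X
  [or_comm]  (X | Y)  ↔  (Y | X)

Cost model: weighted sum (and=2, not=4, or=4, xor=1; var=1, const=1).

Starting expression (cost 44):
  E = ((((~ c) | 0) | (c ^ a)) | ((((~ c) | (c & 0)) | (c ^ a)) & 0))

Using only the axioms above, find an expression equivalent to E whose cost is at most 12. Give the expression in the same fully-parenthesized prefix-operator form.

(1) (c & 0)  =[and_false →]=  0    ⊢ ((((~ c) | 0) | (c ^ a)) | ((((~ c) | 0) | (c ^ a)) & 0))
(2) ((((~ c) | 0) | (c ^ a)) | ((((~ c) | 0) | (c ^ a)) & 0))  =[absorb_or →]=  (((~ c) | 0) | (c ^ a))
(3) ((~ c) | 0)  =[or_false →]=  (~ c)    ⊢ cost 12, within 12

((~ c) | (c ^ a))   [cost 12]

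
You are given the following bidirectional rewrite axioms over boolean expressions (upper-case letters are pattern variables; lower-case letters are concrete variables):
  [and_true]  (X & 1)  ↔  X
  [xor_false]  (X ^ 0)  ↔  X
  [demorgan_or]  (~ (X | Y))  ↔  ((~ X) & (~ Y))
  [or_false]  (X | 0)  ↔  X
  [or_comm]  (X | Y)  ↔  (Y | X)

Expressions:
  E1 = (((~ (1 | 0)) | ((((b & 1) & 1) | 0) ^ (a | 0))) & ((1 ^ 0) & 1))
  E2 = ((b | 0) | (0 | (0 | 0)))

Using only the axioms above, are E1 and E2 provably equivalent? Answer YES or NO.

NO

All listed rules preserve value, hence provable equivalence implies equal values everywhere; look for a separating assignment.
a=1, b=0 gives E1 ↦ 1, E2 ↦ 0; values differ ⇒ not provably equivalent.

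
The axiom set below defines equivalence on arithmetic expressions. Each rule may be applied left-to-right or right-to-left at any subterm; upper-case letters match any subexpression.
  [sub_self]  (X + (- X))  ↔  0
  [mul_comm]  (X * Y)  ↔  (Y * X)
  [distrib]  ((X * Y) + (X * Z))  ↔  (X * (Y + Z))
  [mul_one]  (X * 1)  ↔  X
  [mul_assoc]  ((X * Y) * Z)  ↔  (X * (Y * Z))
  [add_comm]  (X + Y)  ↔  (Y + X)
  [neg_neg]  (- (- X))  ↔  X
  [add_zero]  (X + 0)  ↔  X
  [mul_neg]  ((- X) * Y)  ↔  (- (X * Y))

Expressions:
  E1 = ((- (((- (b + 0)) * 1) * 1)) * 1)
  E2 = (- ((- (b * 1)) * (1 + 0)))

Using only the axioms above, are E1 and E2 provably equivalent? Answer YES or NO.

step 1: add_zero (→) rewrites (b + 0) into b, now ((- (((- b) * 1) * 1)) * 1)
step 2: mul_one (→) rewrites ((- (((- b) * 1) * 1)) * 1) into (- (((- b) * 1) * 1))
step 3: mul_neg (→) rewrites ((- b) * 1) into (- (b * 1)), now (- ((- (b * 1)) * 1))
step 4: add_zero (←) rewrites 1 into (1 + 0), which is E2

YES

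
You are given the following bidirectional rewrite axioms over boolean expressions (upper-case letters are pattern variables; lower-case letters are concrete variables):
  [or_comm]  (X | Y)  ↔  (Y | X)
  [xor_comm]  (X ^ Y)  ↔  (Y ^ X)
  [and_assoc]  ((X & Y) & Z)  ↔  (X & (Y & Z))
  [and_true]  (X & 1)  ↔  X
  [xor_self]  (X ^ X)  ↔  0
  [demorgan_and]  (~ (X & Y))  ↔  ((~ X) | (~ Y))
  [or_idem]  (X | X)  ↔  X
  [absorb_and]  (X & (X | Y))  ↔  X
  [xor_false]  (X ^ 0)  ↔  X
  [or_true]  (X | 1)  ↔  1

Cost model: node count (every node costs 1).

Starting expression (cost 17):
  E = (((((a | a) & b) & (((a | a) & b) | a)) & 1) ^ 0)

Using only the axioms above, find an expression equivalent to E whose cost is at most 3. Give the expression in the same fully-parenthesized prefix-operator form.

(1) (((a | a) & b) & (((a | a) & b) | a))  =[absorb_and →]=  ((a | a) & b)    ⊢ ((((a | a) & b) & 1) ^ 0)
(2) (((a | a) & b) & 1)  =[and_assoc →]=  ((a | a) & (b & 1))    ⊢ (((a | a) & (b & 1)) ^ 0)
(3) (((a | a) & (b & 1)) ^ 0)  =[xor_false →]=  ((a | a) & (b & 1))
(4) (b & 1)  =[and_true →]=  b    ⊢ ((a | a) & b)
(5) (a | a)  =[or_idem →]=  a    ⊢ cost 3, within 3

(a & b)   [cost 3]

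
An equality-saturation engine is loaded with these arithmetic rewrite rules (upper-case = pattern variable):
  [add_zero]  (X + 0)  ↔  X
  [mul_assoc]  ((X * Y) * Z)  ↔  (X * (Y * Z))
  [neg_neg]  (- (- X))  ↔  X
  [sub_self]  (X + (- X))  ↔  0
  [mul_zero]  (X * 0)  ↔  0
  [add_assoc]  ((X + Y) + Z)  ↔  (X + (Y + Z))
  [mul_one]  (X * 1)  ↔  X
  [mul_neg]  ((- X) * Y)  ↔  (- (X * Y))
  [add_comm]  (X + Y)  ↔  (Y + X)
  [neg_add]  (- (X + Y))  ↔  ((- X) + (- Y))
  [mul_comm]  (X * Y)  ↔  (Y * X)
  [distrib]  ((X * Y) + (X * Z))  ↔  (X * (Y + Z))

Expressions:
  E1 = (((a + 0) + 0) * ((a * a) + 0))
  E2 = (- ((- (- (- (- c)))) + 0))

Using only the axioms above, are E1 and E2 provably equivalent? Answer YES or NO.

Every axiom is a valid identity, so a rewrite proof would force E1 and E2 to agree under every assignment.
At a=0, c=1: E1 = 0 but E2 = -1; they differ, so no derivation exists.

NO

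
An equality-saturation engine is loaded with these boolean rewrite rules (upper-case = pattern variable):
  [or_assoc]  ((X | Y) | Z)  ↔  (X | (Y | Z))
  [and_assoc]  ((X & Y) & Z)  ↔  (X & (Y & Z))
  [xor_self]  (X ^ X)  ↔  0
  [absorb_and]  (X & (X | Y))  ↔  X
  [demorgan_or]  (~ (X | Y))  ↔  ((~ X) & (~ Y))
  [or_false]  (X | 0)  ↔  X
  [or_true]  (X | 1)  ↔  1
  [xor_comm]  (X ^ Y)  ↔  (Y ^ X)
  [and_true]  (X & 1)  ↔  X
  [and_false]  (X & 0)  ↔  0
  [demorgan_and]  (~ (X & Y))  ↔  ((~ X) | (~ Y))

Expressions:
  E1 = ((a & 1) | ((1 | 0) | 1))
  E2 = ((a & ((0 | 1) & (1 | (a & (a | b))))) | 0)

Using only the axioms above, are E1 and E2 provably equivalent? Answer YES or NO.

All listed rules preserve value, hence provable equivalence implies equal values everywhere; look for a separating assignment.
a=0, b=0 gives E1 ↦ 1, E2 ↦ 0; values differ ⇒ not provably equivalent.

NO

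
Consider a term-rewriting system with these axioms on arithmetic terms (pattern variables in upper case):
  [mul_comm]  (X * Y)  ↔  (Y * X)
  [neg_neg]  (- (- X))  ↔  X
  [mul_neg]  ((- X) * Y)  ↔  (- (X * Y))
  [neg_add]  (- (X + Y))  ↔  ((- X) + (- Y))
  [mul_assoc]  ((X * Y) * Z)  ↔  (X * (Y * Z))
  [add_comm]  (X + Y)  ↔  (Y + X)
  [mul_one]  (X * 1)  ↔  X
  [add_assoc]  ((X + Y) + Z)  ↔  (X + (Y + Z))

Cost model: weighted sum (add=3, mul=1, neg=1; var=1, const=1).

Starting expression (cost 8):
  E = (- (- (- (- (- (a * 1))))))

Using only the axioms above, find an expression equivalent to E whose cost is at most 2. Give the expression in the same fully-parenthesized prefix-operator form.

step 1: neg_neg (→) rewrites (- (- (a * 1))) into (a * 1), now (- (- (- (a * 1))))
step 2: mul_one (→) rewrites (a * 1) into a, now (- (- (- a)))
step 3: neg_neg (→) rewrites (- (- (- a))) into (- a), reaching cost 2 (bound 2)

(- a)   [cost 2]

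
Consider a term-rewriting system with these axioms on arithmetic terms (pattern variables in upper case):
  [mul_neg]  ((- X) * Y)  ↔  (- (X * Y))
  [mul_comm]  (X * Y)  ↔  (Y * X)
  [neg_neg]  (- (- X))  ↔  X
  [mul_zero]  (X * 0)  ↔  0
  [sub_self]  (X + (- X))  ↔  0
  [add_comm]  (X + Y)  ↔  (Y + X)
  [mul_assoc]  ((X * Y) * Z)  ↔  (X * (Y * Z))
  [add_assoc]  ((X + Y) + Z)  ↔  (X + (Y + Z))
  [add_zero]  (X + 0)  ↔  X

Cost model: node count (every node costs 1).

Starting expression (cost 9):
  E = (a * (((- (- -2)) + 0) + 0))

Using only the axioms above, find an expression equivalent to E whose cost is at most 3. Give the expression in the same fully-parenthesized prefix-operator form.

(a * -2)   [cost 3]

step 1: add_zero (→) rewrites ((- (- -2)) + 0) into (- (- -2)), now (a * ((- (- -2)) + 0))
step 2: neg_neg (→) rewrites (- (- -2)) into -2, now (a * (-2 + 0))
step 3: add_zero (→) rewrites (-2 + 0) into -2, reaching cost 3 (bound 3)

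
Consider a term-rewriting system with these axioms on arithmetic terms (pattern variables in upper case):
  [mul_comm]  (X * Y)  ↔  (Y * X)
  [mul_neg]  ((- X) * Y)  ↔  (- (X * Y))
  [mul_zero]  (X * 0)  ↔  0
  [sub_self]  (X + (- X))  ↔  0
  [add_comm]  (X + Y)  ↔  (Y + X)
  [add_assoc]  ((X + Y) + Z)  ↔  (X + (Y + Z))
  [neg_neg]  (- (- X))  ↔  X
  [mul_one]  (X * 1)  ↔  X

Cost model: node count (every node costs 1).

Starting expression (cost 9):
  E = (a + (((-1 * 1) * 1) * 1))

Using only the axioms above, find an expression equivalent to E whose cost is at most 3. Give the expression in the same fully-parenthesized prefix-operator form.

(a + -1)   [cost 3]

(1) ((-1 * 1) * 1)  =[mul_one →]=  (-1 * 1)    ⊢ (a + ((-1 * 1) * 1))
(2) ((-1 * 1) * 1)  =[mul_one →]=  (-1 * 1)    ⊢ (a + (-1 * 1))
(3) (-1 * 1)  =[mul_one →]=  -1    ⊢ cost 3, within 3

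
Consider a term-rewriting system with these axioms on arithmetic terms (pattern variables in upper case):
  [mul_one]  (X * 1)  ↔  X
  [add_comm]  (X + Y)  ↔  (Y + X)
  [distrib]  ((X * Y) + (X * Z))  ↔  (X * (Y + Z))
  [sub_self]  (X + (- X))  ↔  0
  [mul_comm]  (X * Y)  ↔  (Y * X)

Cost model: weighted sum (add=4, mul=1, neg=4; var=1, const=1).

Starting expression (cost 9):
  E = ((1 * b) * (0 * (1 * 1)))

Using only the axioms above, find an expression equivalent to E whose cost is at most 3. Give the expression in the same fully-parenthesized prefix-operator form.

(0 * b)   [cost 3]

1. [mul_one →] (1 * 1)  →  1;  E = ((1 * b) * (0 * 1))
2. [mul_one →] (0 * 1)  →  0;  E = ((1 * b) * 0)
3. [mul_comm →] (1 * b)  →  (b * 1);  E = ((b * 1) * 0)
4. [mul_comm →] ((b * 1) * 0)  →  (0 * (b * 1))
5. [mul_one →] (b * 1)  →  b;  cost 3 ≤ 3, done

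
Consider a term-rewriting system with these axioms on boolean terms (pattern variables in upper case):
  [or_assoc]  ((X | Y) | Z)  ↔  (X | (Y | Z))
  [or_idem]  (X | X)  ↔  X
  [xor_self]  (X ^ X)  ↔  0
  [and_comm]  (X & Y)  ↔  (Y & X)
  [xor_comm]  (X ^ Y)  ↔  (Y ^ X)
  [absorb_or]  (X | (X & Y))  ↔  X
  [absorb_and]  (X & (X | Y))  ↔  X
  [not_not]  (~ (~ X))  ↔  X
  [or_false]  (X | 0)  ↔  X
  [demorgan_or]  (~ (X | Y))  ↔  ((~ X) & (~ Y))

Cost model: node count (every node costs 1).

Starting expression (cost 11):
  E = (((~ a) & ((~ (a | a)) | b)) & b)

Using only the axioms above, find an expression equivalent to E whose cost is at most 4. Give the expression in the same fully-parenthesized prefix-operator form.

1. [or_idem →] (a | a)  →  a;  E = (((~ a) & ((~ a) | b)) & b)
2. [and_comm →] (((~ a) & ((~ a) | b)) & b)  →  (b & ((~ a) & ((~ a) | b)))
3. [absorb_and →] ((~ a) & ((~ a) | b))  →  (~ a);  cost 4 ≤ 4, done

(b & (~ a))   [cost 4]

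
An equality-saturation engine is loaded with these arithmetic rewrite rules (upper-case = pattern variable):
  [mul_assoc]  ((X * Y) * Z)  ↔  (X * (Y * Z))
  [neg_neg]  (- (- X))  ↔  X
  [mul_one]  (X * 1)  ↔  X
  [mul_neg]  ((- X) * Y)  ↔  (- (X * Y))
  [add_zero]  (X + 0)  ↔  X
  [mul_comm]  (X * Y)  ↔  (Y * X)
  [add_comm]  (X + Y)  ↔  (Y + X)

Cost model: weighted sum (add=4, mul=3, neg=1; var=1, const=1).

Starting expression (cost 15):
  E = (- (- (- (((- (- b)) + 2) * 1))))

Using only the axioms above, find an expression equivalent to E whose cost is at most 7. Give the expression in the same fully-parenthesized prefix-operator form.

step 1: mul_one (→) rewrites (((- (- b)) + 2) * 1) into ((- (- b)) + 2), now (- (- (- ((- (- b)) + 2))))
step 2: neg_neg (→) rewrites (- (- (- ((- (- b)) + 2)))) into (- ((- (- b)) + 2))
step 3: neg_neg (→) rewrites (- (- b)) into b, reaching cost 7 (bound 7)

(- (b + 2))   [cost 7]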